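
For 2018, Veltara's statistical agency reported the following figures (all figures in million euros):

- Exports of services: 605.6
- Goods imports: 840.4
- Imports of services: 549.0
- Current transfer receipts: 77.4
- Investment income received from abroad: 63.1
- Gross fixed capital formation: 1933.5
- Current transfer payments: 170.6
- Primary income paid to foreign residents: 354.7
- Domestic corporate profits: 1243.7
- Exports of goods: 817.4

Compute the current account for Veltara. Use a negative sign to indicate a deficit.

Goods balance = 817.4 - 840.4 = -23.0
Services balance = 605.6 - 549.0 = 56.6
Trade balance (goods + services) = -23.0 + 56.6 = 33.6
Net primary income = 63.1 - 354.7 = -291.6
Net secondary income = 77.4 - 170.6 = -93.2
Current account = 33.6 + (-291.6) + (-93.2) = -351.2

-351.2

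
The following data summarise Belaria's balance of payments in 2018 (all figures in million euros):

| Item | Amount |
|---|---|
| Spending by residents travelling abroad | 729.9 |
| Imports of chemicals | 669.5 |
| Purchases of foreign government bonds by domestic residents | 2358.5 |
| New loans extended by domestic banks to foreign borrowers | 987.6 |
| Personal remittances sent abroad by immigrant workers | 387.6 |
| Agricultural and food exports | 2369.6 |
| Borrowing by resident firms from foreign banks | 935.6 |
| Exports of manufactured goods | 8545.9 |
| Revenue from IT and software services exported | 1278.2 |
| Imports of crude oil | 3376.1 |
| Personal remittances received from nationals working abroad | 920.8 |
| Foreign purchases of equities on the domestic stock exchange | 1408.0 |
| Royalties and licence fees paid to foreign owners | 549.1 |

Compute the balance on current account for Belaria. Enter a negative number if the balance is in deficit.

7402.3

Goods: 8545.9 - 3376.1 + 2369.6 - 669.5 = 6869.9
Services: -549.1 + 1278.2 - 729.9 = -0.8
Secondary income: 920.8 - 387.6 = 533.2
Current account = 6869.9 + (-0.8) + 533.2 = 7402.3
(Excluded from the current account — financial account: purchases of foreign government bonds by domestic residents 2358.5, new loans extended by domestic banks to foreign borrowers 987.6, borrowing by resident firms from foreign banks 935.6, foreign purchases of equities on the domestic stock exchange 1408.0.)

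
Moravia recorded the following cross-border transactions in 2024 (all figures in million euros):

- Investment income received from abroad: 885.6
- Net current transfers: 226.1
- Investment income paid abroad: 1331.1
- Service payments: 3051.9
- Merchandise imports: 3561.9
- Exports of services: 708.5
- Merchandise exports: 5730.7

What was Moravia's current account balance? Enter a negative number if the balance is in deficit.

-394.0

Goods balance = 5730.7 - 3561.9 = 2168.8
Services balance = 708.5 - 3051.9 = -2343.4
Trade balance (goods + services) = 2168.8 + (-2343.4) = -174.6
Net primary income = 885.6 - 1331.1 = -445.5
Net secondary income = 226.1
Current account = -174.6 + (-445.5) + 226.1 = -394.0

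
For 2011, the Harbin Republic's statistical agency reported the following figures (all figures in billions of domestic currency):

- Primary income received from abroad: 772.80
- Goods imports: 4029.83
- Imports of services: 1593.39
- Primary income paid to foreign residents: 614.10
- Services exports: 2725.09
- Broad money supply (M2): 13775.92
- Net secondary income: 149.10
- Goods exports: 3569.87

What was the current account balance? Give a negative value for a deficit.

979.54

Goods balance = 3569.87 - 4029.83 = -459.96
Services balance = 2725.09 - 1593.39 = 1131.70
Trade balance (goods + services) = -459.96 + 1131.70 = 671.74
Net primary income = 772.80 - 614.10 = 158.70
Net secondary income = 149.10
Current account = 671.74 + 158.70 + 149.10 = 979.54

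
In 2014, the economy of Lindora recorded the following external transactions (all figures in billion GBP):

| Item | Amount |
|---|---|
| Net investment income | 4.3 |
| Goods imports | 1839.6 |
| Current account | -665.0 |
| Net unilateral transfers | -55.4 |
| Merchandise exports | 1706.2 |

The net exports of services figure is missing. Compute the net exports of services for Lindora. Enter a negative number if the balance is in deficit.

-480.5

Current account = goods balance + services balance + net primary income + net secondary income
Sum of the known components = -184.5
Net exports of services = CA - (known components) = -665.0 - (-184.5) = -480.5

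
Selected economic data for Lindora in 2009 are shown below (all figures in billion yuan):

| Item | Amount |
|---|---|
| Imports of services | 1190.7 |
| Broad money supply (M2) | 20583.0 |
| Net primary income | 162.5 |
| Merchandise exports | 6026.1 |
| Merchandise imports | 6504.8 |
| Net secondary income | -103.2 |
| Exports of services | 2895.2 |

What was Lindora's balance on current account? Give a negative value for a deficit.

Goods balance = 6026.1 - 6504.8 = -478.7
Services balance = 2895.2 - 1190.7 = 1704.5
Trade balance (goods + services) = -478.7 + 1704.5 = 1225.8
Net primary income = 162.5
Net secondary income = -103.2
Current account = 1225.8 + 162.5 + (-103.2) = 1285.1

1285.1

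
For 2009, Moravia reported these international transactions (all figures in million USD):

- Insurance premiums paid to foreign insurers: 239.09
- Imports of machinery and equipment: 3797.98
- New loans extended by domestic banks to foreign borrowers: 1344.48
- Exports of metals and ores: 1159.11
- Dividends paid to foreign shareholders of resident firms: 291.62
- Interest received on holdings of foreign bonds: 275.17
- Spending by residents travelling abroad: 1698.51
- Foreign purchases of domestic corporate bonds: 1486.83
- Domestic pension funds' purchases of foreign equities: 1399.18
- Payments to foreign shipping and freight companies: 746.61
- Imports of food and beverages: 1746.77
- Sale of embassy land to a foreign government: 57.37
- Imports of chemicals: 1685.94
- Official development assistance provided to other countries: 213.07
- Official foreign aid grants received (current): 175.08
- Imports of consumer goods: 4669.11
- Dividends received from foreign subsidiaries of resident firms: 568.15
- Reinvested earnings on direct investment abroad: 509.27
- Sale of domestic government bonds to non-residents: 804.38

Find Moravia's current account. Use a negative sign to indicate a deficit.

-12401.92

Goods: -3797.98 - 4669.11 - 1746.77 + 1159.11 - 1685.94 = -10740.69
Services: -746.61 - 1698.51 - 239.09 = -2684.21
Primary income: 509.27 - 291.62 + 275.17 + 568.15 = 1060.97
Secondary income: -213.07 + 175.08 = -37.99
Current account = (-10740.69) + (-2684.21) + 1060.97 + (-37.99) = -12401.92
(Excluded from the current account — financial account: new loans extended by domestic banks to foreign borrowers 1344.48, foreign purchases of domestic corporate bonds 1486.83, domestic pension funds' purchases of foreign equities 1399.18, sale of domestic government bonds to non-residents 804.38; capital account: sale of embassy land to a foreign government 57.37.)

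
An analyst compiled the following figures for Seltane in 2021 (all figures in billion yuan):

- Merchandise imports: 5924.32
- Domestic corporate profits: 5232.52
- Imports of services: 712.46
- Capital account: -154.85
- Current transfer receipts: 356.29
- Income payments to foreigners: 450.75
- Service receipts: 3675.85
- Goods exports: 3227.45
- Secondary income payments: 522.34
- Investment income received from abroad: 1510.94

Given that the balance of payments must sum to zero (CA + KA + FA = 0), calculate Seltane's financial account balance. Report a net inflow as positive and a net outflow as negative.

-1005.81

Goods balance = 3227.45 - 5924.32 = -2696.87
Services balance = 3675.85 - 712.46 = 2963.39
Trade balance (goods + services) = -2696.87 + 2963.39 = 266.52
Net primary income = 1510.94 - 450.75 = 1060.19
Net secondary income = 356.29 - 522.34 = -166.05
Current account = 266.52 + 1060.19 + (-166.05) = 1160.66
Financial account = -(1160.66 + (-154.85)) = -1005.81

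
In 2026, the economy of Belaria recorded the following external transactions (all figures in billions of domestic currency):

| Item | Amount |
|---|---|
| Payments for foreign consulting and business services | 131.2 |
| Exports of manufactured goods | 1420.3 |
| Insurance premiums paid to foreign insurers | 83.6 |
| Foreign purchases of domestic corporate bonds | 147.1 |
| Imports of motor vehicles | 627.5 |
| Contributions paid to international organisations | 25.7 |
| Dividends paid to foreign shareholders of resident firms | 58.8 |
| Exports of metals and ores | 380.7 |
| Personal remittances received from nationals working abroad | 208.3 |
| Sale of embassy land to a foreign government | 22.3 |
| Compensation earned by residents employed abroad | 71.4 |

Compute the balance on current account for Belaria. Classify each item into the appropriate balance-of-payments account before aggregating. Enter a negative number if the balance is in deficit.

1153.9

Goods: -627.5 + 380.7 + 1420.3 = 1173.5
Services: -131.2 - 83.6 = -214.8
Primary income: 71.4 - 58.8 = 12.6
Secondary income: -25.7 + 208.3 = 182.6
Current account = 1173.5 + (-214.8) + 12.6 + 182.6 = 1153.9
(Excluded from the current account — financial account: foreign purchases of domestic corporate bonds 147.1; capital account: sale of embassy land to a foreign government 22.3.)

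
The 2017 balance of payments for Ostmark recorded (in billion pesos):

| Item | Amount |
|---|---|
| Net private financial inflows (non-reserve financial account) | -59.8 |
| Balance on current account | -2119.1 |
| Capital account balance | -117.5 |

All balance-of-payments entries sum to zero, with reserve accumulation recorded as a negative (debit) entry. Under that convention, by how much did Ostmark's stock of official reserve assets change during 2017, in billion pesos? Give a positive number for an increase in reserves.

Official reserve transactions balance = -((-2119.1) + (-117.5) + (-59.8)) = 2296.4
An accumulation of reserves is recorded as a debit (negative entry), so the change in the stock of reserves is the negative of that balance.
Change in official reserves = -(2296.4) = -2296.4

-2296.4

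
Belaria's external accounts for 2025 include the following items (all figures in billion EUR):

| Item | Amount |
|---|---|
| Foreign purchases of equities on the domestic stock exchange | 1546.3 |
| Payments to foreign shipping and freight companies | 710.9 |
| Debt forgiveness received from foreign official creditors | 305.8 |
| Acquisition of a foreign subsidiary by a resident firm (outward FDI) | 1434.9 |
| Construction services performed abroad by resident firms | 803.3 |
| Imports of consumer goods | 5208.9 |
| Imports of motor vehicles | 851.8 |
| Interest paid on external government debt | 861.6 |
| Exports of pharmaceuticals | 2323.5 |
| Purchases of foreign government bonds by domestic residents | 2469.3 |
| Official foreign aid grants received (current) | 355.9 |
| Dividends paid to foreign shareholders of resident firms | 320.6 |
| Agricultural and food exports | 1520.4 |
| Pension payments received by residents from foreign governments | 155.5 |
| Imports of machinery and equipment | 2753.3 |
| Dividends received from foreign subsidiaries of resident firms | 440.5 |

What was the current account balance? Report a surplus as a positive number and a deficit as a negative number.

-5108.0

Goods: 1520.4 - 5208.9 + 2323.5 - 2753.3 - 851.8 = -4970.1
Services: 803.3 - 710.9 = 92.4
Primary income: 440.5 - 861.6 - 320.6 = -741.7
Secondary income: 155.5 + 355.9 = 511.4
Current account = (-4970.1) + 92.4 + (-741.7) + 511.4 = -5108.0
(Excluded from the current account — financial account: foreign purchases of equities on the domestic stock exchange 1546.3, acquisition of a foreign subsidiary by a resident firm (outward FDI) 1434.9, purchases of foreign government bonds by domestic residents 2469.3; capital account: debt forgiveness received from foreign official creditors 305.8.)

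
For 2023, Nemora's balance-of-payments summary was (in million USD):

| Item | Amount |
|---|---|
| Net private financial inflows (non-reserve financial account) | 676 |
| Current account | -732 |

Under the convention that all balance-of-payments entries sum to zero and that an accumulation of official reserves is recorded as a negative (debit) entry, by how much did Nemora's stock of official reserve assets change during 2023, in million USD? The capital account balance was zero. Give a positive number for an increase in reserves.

-56

Official reserve transactions balance = -((-732) + 676) = 56
An accumulation of reserves is recorded as a debit (negative entry), so the change in the stock of reserves is the negative of that balance.
Change in official reserves = -(56) = -56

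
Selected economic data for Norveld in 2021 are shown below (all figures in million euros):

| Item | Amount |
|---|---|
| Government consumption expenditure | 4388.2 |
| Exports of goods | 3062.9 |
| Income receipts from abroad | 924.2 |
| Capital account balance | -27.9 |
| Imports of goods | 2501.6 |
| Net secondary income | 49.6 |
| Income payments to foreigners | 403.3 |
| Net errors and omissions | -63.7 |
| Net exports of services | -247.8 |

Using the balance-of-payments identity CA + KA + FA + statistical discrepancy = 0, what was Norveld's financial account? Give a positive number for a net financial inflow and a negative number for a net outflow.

Goods balance = 3062.9 - 2501.6 = 561.3
Services balance = -247.8
Trade balance (goods + services) = 561.3 + (-247.8) = 313.5
Net primary income = 924.2 - 403.3 = 520.9
Net secondary income = 49.6
Current account = 313.5 + 520.9 + 49.6 = 884.0
Financial account = -(884.0 + (-27.9) + (-63.7)) = -792.4

-792.4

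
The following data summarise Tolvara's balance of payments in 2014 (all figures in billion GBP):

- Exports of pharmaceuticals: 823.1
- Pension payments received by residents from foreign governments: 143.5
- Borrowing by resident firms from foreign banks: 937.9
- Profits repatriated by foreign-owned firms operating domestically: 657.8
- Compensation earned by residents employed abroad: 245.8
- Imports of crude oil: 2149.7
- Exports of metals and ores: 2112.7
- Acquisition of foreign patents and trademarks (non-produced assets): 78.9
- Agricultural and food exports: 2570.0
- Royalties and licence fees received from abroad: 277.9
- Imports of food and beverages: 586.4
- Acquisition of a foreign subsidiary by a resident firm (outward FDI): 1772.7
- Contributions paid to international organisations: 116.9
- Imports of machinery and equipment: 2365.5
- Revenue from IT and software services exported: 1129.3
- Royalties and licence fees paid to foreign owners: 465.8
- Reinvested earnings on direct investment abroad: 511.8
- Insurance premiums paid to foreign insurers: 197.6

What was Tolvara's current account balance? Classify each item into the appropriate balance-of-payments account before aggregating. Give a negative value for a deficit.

Goods: -586.4 + 2112.7 - 2365.5 - 2149.7 + 2570.0 + 823.1 = 404.2
Services: -197.6 + 1129.3 + 277.9 - 465.8 = 743.8
Primary income: -657.8 + 511.8 + 245.8 = 99.8
Secondary income: 143.5 - 116.9 = 26.6
Current account = 404.2 + 743.8 + 99.8 + 26.6 = 1274.4
(Excluded from the current account — financial account: borrowing by resident firms from foreign banks 937.9, acquisition of a foreign subsidiary by a resident firm (outward FDI) 1772.7; capital account: acquisition of foreign patents and trademarks (non-produced assets) 78.9.)

1274.4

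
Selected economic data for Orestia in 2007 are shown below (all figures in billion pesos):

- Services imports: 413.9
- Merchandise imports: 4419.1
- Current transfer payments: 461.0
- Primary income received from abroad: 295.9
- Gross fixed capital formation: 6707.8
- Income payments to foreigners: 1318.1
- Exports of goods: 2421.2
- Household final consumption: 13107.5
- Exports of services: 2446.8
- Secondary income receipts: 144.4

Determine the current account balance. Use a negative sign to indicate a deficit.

-1303.8

Goods balance = 2421.2 - 4419.1 = -1997.9
Services balance = 2446.8 - 413.9 = 2032.9
Trade balance (goods + services) = -1997.9 + 2032.9 = 35.0
Net primary income = 295.9 - 1318.1 = -1022.2
Net secondary income = 144.4 - 461.0 = -316.6
Current account = 35.0 + (-1022.2) + (-316.6) = -1303.8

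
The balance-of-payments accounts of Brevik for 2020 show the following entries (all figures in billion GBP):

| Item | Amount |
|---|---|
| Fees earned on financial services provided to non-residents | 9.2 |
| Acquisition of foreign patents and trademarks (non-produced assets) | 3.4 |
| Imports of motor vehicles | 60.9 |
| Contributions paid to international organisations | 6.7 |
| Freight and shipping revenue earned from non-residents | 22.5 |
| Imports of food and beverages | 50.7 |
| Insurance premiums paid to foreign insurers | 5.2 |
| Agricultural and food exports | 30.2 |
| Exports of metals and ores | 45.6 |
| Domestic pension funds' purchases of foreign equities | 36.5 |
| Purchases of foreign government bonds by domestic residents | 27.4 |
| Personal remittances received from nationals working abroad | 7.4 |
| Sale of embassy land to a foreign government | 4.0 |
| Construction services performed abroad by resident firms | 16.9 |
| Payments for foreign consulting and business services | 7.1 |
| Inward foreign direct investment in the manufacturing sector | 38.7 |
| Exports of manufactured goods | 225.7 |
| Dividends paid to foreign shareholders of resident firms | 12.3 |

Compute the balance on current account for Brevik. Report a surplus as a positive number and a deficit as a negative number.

Goods: 30.2 + 225.7 - 50.7 - 60.9 + 45.6 = 189.9
Services: 16.9 - 5.2 - 7.1 + 9.2 + 22.5 = 36.3
Primary income: -12.3
Secondary income: -6.7 + 7.4 = 0.7
Current account = 189.9 + 36.3 + (-12.3) + 0.7 = 214.6
(Excluded from the current account — capital account: acquisition of foreign patents and trademarks (non-produced assets) 3.4, sale of embassy land to a foreign government 4.0; financial account: domestic pension funds' purchases of foreign equities 36.5, purchases of foreign government bonds by domestic residents 27.4, inward foreign direct investment in the manufacturing sector 38.7.)

214.6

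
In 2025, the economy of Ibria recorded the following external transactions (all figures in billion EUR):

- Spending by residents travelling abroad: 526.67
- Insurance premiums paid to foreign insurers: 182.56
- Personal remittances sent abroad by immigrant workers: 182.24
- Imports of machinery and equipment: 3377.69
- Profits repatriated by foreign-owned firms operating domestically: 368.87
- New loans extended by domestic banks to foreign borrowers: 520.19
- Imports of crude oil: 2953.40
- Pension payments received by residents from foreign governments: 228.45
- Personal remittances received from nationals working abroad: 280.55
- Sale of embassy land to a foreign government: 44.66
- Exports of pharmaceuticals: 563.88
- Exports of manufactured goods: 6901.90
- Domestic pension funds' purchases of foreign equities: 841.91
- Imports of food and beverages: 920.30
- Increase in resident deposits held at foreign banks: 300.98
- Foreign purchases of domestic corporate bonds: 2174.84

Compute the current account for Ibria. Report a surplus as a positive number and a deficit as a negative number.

Goods: -3377.69 - 2953.40 + 563.88 + 6901.90 - 920.30 = 214.39
Services: -182.56 - 526.67 = -709.23
Primary income: -368.87
Secondary income: -182.24 + 228.45 + 280.55 = 326.76
Current account = 214.39 + (-709.23) + (-368.87) + 326.76 = -536.95
(Excluded from the current account — financial account: new loans extended by domestic banks to foreign borrowers 520.19, domestic pension funds' purchases of foreign equities 841.91, increase in resident deposits held at foreign banks 300.98, foreign purchases of domestic corporate bonds 2174.84; capital account: sale of embassy land to a foreign government 44.66.)

-536.95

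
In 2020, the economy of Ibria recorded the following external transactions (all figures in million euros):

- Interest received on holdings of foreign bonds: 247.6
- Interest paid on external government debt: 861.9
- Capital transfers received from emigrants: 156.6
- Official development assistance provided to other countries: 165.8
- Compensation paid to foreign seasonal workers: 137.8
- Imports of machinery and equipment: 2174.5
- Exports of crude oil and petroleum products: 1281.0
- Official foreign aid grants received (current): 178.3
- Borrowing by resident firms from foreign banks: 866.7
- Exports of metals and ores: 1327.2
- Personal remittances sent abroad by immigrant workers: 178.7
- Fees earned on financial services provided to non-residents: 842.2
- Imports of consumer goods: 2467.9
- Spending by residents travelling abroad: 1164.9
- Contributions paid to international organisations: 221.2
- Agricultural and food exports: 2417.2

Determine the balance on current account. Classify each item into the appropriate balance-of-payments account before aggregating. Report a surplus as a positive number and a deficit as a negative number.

-1079.2

Goods: -2174.5 + 2417.2 + 1327.2 + 1281.0 - 2467.9 = 383.0
Services: -1164.9 + 842.2 = -322.7
Primary income: 247.6 - 137.8 - 861.9 = -752.1
Secondary income: -221.2 - 165.8 - 178.7 + 178.3 = -387.4
Current account = 383.0 + (-322.7) + (-752.1) + (-387.4) = -1079.2
(Excluded from the current account — capital account: capital transfers received from emigrants 156.6; financial account: borrowing by resident firms from foreign banks 866.7.)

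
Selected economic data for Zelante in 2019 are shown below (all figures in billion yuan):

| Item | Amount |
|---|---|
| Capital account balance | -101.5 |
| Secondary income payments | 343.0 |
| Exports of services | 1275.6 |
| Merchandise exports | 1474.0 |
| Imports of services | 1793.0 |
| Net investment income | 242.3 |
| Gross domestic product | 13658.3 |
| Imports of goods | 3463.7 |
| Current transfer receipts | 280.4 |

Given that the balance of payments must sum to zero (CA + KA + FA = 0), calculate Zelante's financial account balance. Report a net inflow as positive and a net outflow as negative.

2428.9

Goods balance = 1474.0 - 3463.7 = -1989.7
Services balance = 1275.6 - 1793.0 = -517.4
Trade balance (goods + services) = -1989.7 + (-517.4) = -2507.1
Net primary income = 242.3
Net secondary income = 280.4 - 343.0 = -62.6
Current account = -2507.1 + 242.3 + (-62.6) = -2327.4
Financial account = -(-2327.4 + (-101.5)) = 2428.9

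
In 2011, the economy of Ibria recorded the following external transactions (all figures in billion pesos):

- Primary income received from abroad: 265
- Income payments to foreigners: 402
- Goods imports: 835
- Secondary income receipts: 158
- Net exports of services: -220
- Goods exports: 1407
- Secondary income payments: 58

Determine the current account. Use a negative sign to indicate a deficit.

Goods balance = 1407 - 835 = 572
Services balance = -220
Trade balance (goods + services) = 572 + (-220) = 352
Net primary income = 265 - 402 = -137
Net secondary income = 158 - 58 = 100
Current account = 352 + (-137) + 100 = 315

315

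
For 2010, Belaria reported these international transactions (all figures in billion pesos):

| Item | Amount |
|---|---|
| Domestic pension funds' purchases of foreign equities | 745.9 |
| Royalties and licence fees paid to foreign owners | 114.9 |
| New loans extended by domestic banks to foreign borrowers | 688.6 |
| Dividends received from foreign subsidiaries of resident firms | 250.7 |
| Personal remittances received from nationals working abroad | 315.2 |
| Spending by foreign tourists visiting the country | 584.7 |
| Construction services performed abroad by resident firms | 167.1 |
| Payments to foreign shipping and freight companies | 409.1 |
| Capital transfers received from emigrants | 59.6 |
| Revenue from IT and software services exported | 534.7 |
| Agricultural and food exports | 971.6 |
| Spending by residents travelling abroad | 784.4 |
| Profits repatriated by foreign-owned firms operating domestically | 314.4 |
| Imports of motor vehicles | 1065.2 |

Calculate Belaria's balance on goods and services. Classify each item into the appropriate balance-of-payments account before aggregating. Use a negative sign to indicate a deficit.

Goods: 971.6 - 1065.2 = -93.6
Services: 584.7 - 114.9 - 409.1 + 534.7 - 784.4 + 167.1 = -21.9
Trade balance = -93.6 + (-21.9) = -115.5
(Excluded from the trade balance — financial account: domestic pension funds' purchases of foreign equities 745.9, new loans extended by domestic banks to foreign borrowers 688.6; primary income: dividends received from foreign subsidiaries of resident firms 250.7, profits repatriated by foreign-owned firms operating domestically 314.4; secondary income: personal remittances received from nationals working abroad 315.2; capital account: capital transfers received from emigrants 59.6.)

-115.5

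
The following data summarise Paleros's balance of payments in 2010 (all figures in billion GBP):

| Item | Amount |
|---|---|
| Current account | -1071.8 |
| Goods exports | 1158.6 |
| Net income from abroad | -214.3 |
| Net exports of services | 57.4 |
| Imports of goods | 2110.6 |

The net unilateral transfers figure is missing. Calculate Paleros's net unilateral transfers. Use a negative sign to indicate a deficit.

37.1

Current account = goods balance + services balance + net primary income + net secondary income
Sum of the known components = -1108.9
Net unilateral transfers = CA - (known components) = -1071.8 - (-1108.9) = 37.1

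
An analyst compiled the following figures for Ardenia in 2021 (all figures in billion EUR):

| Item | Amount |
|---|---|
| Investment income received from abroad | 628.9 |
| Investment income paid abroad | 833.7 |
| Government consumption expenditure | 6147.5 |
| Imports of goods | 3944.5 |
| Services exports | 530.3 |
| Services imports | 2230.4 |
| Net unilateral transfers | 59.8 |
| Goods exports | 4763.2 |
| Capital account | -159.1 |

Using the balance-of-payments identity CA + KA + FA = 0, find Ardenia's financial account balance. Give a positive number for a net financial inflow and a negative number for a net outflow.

1185.5

Goods balance = 4763.2 - 3944.5 = 818.7
Services balance = 530.3 - 2230.4 = -1700.1
Trade balance (goods + services) = 818.7 + (-1700.1) = -881.4
Net primary income = 628.9 - 833.7 = -204.8
Net secondary income = 59.8
Current account = -881.4 + (-204.8) + 59.8 = -1026.4
Financial account = -(-1026.4 + (-159.1)) = 1185.5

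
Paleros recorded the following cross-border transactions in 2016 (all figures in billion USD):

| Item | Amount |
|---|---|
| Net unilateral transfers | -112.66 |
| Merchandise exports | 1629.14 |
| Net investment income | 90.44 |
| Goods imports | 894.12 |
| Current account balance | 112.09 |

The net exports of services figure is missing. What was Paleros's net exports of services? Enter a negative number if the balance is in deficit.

Current account = goods balance + services balance + net primary income + net secondary income
Sum of the known components = 712.80
Net exports of services = CA - (known components) = 112.09 - 712.80 = -600.71

-600.71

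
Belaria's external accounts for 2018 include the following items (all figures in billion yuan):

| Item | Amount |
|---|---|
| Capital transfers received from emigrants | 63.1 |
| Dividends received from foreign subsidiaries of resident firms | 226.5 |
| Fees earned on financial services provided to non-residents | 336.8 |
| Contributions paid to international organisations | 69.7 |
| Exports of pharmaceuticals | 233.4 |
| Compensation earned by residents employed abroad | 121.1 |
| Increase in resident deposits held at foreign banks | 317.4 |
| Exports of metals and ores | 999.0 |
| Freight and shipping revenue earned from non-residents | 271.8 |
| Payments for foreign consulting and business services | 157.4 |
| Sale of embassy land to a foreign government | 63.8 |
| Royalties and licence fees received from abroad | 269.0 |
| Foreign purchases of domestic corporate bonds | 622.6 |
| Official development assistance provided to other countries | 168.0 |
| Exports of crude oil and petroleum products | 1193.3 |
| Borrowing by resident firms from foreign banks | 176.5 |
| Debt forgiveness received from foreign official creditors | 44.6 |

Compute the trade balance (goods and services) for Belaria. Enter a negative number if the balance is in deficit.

Goods: 999.0 + 233.4 + 1193.3 = 2425.7
Services: 271.8 - 157.4 + 336.8 + 269.0 = 720.2
Trade balance = 2425.7 + 720.2 = 3145.9
(Excluded from the trade balance — capital account: capital transfers received from emigrants 63.1, sale of embassy land to a foreign government 63.8, debt forgiveness received from foreign official creditors 44.6; primary income: dividends received from foreign subsidiaries of resident firms 226.5, compensation earned by residents employed abroad 121.1; secondary income: contributions paid to international organisations 69.7, official development assistance provided to other countries 168.0; financial account: increase in resident deposits held at foreign banks 317.4, foreign purchases of domestic corporate bonds 622.6, borrowing by resident firms from foreign banks 176.5.)

3145.9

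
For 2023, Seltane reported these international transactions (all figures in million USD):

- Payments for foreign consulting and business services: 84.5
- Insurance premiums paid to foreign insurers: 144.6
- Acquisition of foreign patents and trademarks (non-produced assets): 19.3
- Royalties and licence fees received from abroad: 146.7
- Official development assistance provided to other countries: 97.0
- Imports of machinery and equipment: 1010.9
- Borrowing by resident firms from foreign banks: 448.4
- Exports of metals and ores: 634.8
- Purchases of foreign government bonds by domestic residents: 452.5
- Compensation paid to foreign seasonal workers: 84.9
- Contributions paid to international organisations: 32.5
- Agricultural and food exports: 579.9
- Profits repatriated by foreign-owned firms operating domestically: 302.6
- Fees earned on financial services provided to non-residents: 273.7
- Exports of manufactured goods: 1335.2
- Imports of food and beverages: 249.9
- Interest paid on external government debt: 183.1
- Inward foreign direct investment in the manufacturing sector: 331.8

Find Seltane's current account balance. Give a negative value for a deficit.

780.3

Goods: 1335.2 + 634.8 + 579.9 - 249.9 - 1010.9 = 1289.1
Services: 146.7 - 144.6 + 273.7 - 84.5 = 191.3
Primary income: -302.6 - 84.9 - 183.1 = -570.6
Secondary income: -32.5 - 97.0 = -129.5
Current account = 1289.1 + 191.3 + (-570.6) + (-129.5) = 780.3
(Excluded from the current account — capital account: acquisition of foreign patents and trademarks (non-produced assets) 19.3; financial account: borrowing by resident firms from foreign banks 448.4, purchases of foreign government bonds by domestic residents 452.5, inward foreign direct investment in the manufacturing sector 331.8.)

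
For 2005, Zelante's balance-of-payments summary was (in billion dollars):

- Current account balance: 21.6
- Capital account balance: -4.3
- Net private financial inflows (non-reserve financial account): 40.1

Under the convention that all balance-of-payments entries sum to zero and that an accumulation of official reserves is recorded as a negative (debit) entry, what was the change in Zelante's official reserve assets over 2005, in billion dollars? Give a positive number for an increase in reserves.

Official reserve transactions balance = -(21.6 + (-4.3) + 40.1) = -57.4
An accumulation of reserves is recorded as a debit (negative entry), so the change in the stock of reserves is the negative of that balance.
Change in official reserves = -(-57.4) = 57.4

57.4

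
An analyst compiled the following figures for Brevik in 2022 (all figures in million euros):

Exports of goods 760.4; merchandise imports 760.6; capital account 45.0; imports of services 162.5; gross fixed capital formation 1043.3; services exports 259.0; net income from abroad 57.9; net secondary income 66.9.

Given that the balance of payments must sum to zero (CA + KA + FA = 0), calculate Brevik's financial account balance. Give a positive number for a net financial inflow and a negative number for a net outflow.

-266.1

Goods balance = 760.4 - 760.6 = -0.2
Services balance = 259.0 - 162.5 = 96.5
Trade balance (goods + services) = -0.2 + 96.5 = 96.3
Net primary income = 57.9
Net secondary income = 66.9
Current account = 96.3 + 57.9 + 66.9 = 221.1
Financial account = -(221.1 + 45.0) = -266.1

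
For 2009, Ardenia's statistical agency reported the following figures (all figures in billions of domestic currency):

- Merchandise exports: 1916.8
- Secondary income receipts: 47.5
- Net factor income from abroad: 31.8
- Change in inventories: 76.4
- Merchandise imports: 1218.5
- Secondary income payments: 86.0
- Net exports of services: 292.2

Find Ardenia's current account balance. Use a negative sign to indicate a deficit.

Goods balance = 1916.8 - 1218.5 = 698.3
Services balance = 292.2
Trade balance (goods + services) = 698.3 + 292.2 = 990.5
Net primary income = 31.8
Net secondary income = 47.5 - 86.0 = -38.5
Current account = 990.5 + 31.8 + (-38.5) = 983.8

983.8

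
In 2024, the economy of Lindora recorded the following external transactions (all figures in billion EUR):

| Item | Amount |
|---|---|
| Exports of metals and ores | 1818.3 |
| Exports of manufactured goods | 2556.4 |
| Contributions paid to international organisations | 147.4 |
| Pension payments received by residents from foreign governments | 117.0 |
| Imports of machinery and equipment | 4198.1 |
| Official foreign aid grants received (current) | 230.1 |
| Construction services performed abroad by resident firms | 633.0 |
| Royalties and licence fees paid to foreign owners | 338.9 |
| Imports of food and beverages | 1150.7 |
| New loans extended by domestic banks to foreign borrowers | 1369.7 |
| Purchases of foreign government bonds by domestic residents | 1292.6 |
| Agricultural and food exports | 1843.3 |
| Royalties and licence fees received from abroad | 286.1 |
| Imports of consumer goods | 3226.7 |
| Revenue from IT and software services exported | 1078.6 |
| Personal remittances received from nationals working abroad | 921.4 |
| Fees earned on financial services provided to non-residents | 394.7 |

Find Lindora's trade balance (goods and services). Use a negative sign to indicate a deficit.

-304.0

Goods: -3226.7 + 2556.4 + 1818.3 - 1150.7 - 4198.1 + 1843.3 = -2357.5
Services: 633.0 + 286.1 + 394.7 + 1078.6 - 338.9 = 2053.5
Trade balance = -2357.5 + 2053.5 = -304.0
(Excluded from the trade balance — secondary income: contributions paid to international organisations 147.4, pension payments received by residents from foreign governments 117.0, official foreign aid grants received (current) 230.1, personal remittances received from nationals working abroad 921.4; financial account: new loans extended by domestic banks to foreign borrowers 1369.7, purchases of foreign government bonds by domestic residents 1292.6.)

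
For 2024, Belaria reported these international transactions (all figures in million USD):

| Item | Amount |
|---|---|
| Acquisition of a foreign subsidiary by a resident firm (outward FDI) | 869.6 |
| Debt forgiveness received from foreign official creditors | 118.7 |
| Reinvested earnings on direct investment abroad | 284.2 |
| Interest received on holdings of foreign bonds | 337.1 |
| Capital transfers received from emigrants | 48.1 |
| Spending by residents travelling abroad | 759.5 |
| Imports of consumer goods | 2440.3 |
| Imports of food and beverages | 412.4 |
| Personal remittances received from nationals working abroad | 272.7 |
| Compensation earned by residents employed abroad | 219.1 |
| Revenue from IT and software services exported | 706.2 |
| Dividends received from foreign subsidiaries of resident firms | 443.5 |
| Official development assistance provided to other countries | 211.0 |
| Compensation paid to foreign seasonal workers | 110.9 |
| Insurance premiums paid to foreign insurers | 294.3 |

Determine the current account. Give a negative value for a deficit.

Goods: -2440.3 - 412.4 = -2852.7
Services: 706.2 - 759.5 - 294.3 = -347.6
Primary income: 284.2 + 443.5 - 110.9 + 219.1 + 337.1 = 1173.0
Secondary income: 272.7 - 211.0 = 61.7
Current account = (-2852.7) + (-347.6) + 1173.0 + 61.7 = -1965.6
(Excluded from the current account — financial account: acquisition of a foreign subsidiary by a resident firm (outward FDI) 869.6; capital account: debt forgiveness received from foreign official creditors 118.7, capital transfers received from emigrants 48.1.)

-1965.6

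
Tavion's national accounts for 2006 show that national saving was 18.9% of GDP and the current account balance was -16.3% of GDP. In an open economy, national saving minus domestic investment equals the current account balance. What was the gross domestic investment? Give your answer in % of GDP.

35.2

I = S - CA = 18.9 - (-16.3) = 35.2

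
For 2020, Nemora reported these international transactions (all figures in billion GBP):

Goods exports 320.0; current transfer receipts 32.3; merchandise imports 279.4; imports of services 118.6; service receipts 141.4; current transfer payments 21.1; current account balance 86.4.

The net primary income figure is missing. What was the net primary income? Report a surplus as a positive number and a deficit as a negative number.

Current account = goods balance + services balance + net primary income + net secondary income
Sum of the known components = 74.6
Net primary income = CA - (known components) = 86.4 - 74.6 = 11.8

11.8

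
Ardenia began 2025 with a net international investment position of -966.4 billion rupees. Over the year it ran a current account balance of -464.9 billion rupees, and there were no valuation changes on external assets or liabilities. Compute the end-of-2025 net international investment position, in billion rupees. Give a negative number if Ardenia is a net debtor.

-1431.3

With no valuation effects, change in NIIP = current account = -464.9
End-of-year NIIP = -966.4 + (-464.9) = -1431.3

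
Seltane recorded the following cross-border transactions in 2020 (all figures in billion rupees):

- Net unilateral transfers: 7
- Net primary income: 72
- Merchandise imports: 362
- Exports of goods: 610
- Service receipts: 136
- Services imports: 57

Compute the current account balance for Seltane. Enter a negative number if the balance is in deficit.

Goods balance = 610 - 362 = 248
Services balance = 136 - 57 = 79
Trade balance (goods + services) = 248 + 79 = 327
Net primary income = 72
Net secondary income = 7
Current account = 327 + 72 + 7 = 406

406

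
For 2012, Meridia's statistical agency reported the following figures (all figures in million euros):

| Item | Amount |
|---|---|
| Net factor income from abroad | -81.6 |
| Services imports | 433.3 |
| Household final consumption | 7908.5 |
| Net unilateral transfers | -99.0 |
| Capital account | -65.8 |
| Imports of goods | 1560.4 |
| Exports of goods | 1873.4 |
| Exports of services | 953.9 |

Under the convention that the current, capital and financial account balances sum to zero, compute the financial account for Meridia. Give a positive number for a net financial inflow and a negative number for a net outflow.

-587.2

Goods balance = 1873.4 - 1560.4 = 313.0
Services balance = 953.9 - 433.3 = 520.6
Trade balance (goods + services) = 313.0 + 520.6 = 833.6
Net primary income = -81.6
Net secondary income = -99.0
Current account = 833.6 + (-81.6) + (-99.0) = 653.0
Financial account = -(653.0 + (-65.8)) = -587.2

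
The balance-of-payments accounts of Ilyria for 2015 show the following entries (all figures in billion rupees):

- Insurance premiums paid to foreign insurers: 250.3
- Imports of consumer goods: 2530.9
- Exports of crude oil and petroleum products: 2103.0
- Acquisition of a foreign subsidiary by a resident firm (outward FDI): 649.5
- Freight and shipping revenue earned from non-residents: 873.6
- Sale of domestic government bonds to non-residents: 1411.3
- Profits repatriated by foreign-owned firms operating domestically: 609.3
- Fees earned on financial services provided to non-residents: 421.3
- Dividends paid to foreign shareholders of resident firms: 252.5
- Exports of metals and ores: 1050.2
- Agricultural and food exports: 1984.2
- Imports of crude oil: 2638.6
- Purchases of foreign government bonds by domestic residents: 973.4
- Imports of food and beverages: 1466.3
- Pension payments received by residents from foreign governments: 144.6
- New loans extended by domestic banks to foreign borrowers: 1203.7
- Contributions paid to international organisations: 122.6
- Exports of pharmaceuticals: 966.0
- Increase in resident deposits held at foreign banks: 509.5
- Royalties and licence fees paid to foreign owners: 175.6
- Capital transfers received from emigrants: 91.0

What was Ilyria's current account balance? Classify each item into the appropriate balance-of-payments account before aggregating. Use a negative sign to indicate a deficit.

-503.2

Goods: 2103.0 - 2530.9 - 1466.3 + 966.0 + 1984.2 - 2638.6 + 1050.2 = -532.4
Services: -175.6 + 421.3 - 250.3 + 873.6 = 869.0
Primary income: -609.3 - 252.5 = -861.8
Secondary income: 144.6 - 122.6 = 22.0
Current account = (-532.4) + 869.0 + (-861.8) + 22.0 = -503.2
(Excluded from the current account — financial account: acquisition of a foreign subsidiary by a resident firm (outward FDI) 649.5, sale of domestic government bonds to non-residents 1411.3, purchases of foreign government bonds by domestic residents 973.4, new loans extended by domestic banks to foreign borrowers 1203.7, increase in resident deposits held at foreign banks 509.5; capital account: capital transfers received from emigrants 91.0.)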